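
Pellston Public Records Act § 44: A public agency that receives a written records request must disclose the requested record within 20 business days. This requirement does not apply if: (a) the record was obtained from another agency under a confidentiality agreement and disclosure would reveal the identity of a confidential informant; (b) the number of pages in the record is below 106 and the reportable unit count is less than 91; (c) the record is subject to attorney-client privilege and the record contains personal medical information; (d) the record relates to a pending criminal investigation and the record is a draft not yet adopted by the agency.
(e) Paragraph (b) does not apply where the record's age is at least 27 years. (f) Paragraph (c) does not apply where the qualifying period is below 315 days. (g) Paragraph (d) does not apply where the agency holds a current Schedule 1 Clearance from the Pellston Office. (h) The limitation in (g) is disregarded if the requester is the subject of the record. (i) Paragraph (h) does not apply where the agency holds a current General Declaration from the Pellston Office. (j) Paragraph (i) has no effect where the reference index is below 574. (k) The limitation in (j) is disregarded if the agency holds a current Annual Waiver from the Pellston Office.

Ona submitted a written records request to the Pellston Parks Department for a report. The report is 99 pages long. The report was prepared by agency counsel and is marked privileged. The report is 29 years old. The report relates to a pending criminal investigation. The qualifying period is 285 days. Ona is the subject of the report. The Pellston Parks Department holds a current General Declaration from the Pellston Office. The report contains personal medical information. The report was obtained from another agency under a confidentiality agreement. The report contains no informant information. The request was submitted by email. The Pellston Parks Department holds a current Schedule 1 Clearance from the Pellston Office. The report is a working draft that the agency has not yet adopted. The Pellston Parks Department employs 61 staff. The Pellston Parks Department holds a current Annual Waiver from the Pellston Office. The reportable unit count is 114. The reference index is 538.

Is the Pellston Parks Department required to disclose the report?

Exception (a) requires that disclosure would reveal the identity of a confidential informant; but the report contains no informant information, so (a) is unavailable.
Exception (b) does not apply: the reportable unit count is 114, not less than 91.
All of (c)'s requirements are met (the report is privileged; the report contains personal medical information). Turning to paragraph (f): (f) operates against (c): the qualifying period is 285 days, below the 315 days limit. Exception (c) does not apply.
Exception (d): the report relates to a pending investigation; the report is an unadopted draft — every condition holds. However, paragraphs (g)–(k) must be considered: (g) operates — a current Schedule 1 Clearance is held. (h) would limit (g) — Ona is the subject of the report — but (i) sets (h) aside: (i) is engaged — a current General Declaration is held. (j) is triggered (the reference index is 538, below the 574 limit), but is displaced by (k): (k) operates against (j): a current Annual Waiver is held. Exception (d) does not apply.
No exception applies. The general rule governs.

Yes — the Pellston Parks Department must disclose the report.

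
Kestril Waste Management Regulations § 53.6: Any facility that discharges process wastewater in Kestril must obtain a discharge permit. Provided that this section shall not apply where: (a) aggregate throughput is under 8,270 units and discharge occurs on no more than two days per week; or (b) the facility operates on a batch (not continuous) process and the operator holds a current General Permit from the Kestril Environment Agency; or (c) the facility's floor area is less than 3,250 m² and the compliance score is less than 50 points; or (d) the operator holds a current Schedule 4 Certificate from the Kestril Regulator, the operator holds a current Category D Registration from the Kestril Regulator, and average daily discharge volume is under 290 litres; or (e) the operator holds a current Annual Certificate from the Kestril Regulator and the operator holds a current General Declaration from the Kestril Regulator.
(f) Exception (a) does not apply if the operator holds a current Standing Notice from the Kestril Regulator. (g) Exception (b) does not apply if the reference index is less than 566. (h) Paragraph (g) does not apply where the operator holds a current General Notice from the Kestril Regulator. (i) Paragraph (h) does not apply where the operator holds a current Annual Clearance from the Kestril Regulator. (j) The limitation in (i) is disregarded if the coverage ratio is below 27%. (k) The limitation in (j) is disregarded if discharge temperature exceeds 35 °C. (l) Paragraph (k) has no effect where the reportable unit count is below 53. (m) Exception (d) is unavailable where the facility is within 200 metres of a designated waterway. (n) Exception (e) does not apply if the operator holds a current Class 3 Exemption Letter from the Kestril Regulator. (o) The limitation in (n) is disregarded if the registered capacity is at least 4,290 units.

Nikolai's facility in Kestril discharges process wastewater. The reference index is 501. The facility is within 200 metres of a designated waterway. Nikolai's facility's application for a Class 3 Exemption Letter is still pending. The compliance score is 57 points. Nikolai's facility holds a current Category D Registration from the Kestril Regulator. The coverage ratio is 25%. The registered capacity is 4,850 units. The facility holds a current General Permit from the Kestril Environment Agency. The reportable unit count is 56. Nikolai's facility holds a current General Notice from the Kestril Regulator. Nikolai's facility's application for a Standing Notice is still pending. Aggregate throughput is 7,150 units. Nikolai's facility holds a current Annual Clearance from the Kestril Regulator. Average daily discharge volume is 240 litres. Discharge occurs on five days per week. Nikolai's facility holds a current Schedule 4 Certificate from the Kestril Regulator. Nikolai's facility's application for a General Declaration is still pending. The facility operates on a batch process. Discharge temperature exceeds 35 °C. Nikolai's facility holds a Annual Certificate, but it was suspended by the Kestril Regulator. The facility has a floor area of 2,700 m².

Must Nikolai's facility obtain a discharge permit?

Yes — Nikolai's facility must obtain a discharge permit.

Exception (a) fails — discharge occurs on five days per week.
Exception (b) is satisfied on its face — the facility operates on a batch process; a current General Permit is held. But: (g) is engaged — the reference index is 501, less than the 566 limit. (h) is engaged (a current General Notice is held), but is displaced by (i): (i) applies — a current Annual Clearance is held. (j) would limit (i) — the coverage ratio is 25%, below the 27% limit — but (k) sets (j) aside: (k) applies — discharge temperature exceeds 35 °C. (l) does not operate here (the reportable unit count is 56, not below 53), so (k) stands. (b) is therefore removed.
Exception (c) does not apply: the compliance score is 57 points, not less than 50 points.
All of (d)'s requirements are met (a current Schedule 4 Certificate is held; a current Category D Registration is held; average daily discharge volume is 240 litres, under the 290 litres limit). Turning to paragraph (m): (m) is engaged — the facility is within 200 m of a designated waterway. Exception (d) does not apply.
Exception (e) requires that the operator holds a current Annual Certificate from the Kestril Regulator; but no current Annual Certificate is held, so (e) is unavailable.
Every exception is unavailable, so the rule governs.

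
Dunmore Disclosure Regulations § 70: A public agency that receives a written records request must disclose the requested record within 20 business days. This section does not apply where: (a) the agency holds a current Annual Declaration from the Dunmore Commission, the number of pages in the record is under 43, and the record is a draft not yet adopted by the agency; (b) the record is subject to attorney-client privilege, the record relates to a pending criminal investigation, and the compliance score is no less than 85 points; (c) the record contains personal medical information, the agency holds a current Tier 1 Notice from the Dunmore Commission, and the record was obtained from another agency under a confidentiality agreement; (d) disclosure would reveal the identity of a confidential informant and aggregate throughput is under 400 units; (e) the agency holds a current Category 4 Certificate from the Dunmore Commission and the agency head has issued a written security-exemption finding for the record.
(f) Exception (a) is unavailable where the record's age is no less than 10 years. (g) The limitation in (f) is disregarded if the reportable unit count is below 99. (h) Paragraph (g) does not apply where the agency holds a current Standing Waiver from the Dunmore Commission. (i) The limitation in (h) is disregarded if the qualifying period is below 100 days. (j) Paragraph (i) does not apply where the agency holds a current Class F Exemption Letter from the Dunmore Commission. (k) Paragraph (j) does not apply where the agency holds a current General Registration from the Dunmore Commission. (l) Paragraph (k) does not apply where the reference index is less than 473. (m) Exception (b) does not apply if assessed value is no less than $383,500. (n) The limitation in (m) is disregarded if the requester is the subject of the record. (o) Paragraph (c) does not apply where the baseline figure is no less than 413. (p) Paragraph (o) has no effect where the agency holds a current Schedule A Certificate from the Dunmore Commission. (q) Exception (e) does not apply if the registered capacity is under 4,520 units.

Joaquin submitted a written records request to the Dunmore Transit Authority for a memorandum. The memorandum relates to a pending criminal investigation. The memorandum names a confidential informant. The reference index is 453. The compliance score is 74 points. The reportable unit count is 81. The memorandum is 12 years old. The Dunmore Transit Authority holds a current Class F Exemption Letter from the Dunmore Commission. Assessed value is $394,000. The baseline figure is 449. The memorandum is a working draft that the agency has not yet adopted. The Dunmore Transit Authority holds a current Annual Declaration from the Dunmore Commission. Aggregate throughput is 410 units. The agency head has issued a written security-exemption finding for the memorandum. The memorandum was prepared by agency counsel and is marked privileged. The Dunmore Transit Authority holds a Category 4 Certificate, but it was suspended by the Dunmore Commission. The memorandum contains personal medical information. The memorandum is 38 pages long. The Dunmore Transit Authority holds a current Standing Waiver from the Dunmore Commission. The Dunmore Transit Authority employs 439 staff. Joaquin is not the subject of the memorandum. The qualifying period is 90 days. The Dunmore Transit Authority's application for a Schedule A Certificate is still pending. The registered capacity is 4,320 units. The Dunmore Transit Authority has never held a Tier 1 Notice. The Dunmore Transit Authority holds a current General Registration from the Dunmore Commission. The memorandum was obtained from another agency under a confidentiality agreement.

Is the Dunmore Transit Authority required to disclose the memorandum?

All of (a)'s requirements are met (a current Annual Declaration is held; the number of pages in the record is 38, under the 43 limit; the memorandum is an unadopted draft). But applying paragraphs (f)–(l): (f) operates against (a): the record's age is 12 years, meeting the 10 years threshold. (g) applies (the reportable unit count is 81, below the 99 limit), but is overridden by (h): (h) operates against (g): a current Standing Waiver is held. (i) operates (the qualifying period is 90 days, below the 100 days limit), but is overridden by (j): (j) operates against (i): a current Class F Exemption Letter is held. (k) would limit (j) — a current General Registration is held — but (l) sets (k) aside: (l) is engaged — the reference index is 453, less than the 473 limit. (a) is therefore removed.
Exception (b) fails — the compliance score is 74 points, short of 85 points.
Exception (c) requires that the agency holds a current Tier 1 Notice from the Dunmore Commission; but there is no Tier 1 Notice in force, so (c) is unavailable.
Exception (d) requires that aggregate throughput is under 400 units; but aggregate throughput is 410 units, not under 400 units, so (d) is unavailable.
Exception (e) fails — the Category 4 Certificate is not current.
No exception displaces § 70.

Yes — the Dunmore Transit Authority must disclose the memorandum.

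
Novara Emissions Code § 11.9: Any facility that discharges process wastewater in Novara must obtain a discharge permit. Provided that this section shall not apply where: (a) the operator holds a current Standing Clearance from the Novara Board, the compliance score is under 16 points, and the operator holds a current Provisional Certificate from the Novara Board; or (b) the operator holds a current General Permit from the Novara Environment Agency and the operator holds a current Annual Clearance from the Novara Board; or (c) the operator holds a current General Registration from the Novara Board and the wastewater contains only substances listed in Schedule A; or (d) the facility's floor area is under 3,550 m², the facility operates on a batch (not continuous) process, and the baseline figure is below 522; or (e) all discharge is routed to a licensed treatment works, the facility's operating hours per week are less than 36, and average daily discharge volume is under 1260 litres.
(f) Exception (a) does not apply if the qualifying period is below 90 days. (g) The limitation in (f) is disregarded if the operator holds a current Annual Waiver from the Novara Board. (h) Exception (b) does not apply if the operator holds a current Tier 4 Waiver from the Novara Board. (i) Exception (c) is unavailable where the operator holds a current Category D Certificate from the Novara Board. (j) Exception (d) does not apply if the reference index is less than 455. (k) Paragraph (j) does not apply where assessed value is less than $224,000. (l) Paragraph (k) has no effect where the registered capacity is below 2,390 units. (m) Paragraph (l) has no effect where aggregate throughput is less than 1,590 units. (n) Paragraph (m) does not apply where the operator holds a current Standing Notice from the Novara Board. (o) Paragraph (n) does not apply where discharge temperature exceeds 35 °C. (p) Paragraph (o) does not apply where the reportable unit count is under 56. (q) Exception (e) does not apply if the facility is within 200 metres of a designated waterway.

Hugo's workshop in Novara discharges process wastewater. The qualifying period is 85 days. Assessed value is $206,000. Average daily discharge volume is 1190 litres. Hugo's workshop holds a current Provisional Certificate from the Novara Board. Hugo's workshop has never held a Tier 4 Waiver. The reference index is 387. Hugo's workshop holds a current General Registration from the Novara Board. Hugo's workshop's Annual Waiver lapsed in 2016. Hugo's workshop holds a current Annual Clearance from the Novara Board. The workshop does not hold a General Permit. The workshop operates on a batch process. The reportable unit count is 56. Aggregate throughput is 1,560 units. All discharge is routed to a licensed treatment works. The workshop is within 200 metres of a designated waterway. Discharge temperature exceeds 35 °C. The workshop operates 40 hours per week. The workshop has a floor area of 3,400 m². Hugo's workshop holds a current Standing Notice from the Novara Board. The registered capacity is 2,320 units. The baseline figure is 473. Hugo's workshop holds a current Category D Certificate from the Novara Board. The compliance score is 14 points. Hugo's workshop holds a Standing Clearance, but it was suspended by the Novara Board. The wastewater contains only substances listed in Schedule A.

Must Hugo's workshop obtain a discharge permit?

No — exception (d) applies; Hugo's workshop is not required to obtain a discharge permit.

Exception (a) fails — there is no Standing Clearance in force.
Exception (b) fails — no General Permit is held.
Exception (c) is satisfied on its face — a current General Registration is held; the wastewater is Schedule-A-only. But: (i) is triggered — a current Category D Certificate is held. Exception (c) does not apply.
Exception (d): the facility's floor area is 3,400 m², under the 3,550 m² limit; the facility operates on a batch process; the baseline figure is 473, below the 522 limit — every condition holds. Considering the limiting provisions: (j) would limit (d) — the reference index is 387, less than the 455 limit — but (k) sets (j) aside: (k) operates against (j): assessed value is $206,000, less than the $224,000 limit. (l) would limit (k) — the registered capacity is 2,320 units, below the 2,390 units limit — but (m) sets (l) aside: (m) operates against (l): aggregate throughput is 1,560 units, less than the 1,590 units limit. (n) would limit (m) — a current Standing Notice is held — but (o) sets (n) aside: (o) operates — discharge temperature exceeds 35 °C. (p) is not triggered (the reportable unit count is 56, not under 56), so (o) stands. So (d) applies.
Exception (e) requires that the facility's operating hours per week are less than 36; but the facility's operating hours per week are 40, not less than 36, so (e) is unavailable.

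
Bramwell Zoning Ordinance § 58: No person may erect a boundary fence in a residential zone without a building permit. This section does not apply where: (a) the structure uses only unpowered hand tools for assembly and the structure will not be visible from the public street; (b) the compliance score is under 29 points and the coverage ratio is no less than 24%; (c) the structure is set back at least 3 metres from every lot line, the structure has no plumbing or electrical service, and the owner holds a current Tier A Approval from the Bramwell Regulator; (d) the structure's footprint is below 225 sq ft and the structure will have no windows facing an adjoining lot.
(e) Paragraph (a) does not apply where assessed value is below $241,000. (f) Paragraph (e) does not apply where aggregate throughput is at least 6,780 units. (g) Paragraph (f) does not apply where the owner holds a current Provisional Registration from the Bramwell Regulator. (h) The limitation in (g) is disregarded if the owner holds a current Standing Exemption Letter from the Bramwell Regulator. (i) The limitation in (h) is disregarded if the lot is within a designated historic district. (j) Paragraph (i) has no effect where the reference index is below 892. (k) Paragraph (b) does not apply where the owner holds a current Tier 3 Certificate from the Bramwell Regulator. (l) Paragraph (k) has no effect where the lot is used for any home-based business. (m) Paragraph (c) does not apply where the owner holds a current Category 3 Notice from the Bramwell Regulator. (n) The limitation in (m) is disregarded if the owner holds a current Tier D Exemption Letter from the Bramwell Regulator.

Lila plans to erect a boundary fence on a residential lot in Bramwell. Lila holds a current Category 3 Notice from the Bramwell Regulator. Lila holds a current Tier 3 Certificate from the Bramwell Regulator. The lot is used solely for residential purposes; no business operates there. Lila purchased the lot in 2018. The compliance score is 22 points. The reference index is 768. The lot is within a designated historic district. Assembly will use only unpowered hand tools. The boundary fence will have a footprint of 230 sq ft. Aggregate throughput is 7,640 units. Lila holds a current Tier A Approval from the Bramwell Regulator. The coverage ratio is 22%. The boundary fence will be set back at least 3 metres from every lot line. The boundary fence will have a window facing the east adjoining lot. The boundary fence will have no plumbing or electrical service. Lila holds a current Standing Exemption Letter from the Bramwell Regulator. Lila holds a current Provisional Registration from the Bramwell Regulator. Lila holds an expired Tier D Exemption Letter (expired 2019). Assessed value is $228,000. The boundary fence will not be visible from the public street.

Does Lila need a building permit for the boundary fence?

Exception (a)'s conditions are all satisfied: assembly uses only hand tools; the structure will not be visible from the street. As to paragraphs (e)–(j): (e) is engaged (assessed value is $228,000, below the $241,000 limit), but is itself disapplied by (f): (f) operates against (e): aggregate throughput is 7,640 units, meeting the 6,780 units threshold. (g) applies (a current Provisional Registration is held), but is itself disapplied by (h): (h) operates against (g): a current Standing Exemption Letter is held. (i) would limit (h) — the lot is in a historic district — but (j) sets (i) aside: (j) is engaged — the reference index is 768, below the 892 limit. (a) remains available.
Exception (b) does not apply: the coverage ratio is 22%, short of 24%.
Exception (c)'s conditions are all satisfied: the setback is at least 3 m on every side; there is no plumbing or electrical service; a current Tier A Approval is held. But: (m) is engaged — a current Category 3 Notice is held. (n), which would lift (m), is inapplicable — there is no Tier D Exemption Letter in force. Exception (c) does not apply.
Exception (d) requires that the structure's footprint is below 225 sq ft; but the structure's footprint is 230 sq ft, not below 225 sq ft, so (d) is unavailable.

No — exception (a) applies; Lila does not need a building permit.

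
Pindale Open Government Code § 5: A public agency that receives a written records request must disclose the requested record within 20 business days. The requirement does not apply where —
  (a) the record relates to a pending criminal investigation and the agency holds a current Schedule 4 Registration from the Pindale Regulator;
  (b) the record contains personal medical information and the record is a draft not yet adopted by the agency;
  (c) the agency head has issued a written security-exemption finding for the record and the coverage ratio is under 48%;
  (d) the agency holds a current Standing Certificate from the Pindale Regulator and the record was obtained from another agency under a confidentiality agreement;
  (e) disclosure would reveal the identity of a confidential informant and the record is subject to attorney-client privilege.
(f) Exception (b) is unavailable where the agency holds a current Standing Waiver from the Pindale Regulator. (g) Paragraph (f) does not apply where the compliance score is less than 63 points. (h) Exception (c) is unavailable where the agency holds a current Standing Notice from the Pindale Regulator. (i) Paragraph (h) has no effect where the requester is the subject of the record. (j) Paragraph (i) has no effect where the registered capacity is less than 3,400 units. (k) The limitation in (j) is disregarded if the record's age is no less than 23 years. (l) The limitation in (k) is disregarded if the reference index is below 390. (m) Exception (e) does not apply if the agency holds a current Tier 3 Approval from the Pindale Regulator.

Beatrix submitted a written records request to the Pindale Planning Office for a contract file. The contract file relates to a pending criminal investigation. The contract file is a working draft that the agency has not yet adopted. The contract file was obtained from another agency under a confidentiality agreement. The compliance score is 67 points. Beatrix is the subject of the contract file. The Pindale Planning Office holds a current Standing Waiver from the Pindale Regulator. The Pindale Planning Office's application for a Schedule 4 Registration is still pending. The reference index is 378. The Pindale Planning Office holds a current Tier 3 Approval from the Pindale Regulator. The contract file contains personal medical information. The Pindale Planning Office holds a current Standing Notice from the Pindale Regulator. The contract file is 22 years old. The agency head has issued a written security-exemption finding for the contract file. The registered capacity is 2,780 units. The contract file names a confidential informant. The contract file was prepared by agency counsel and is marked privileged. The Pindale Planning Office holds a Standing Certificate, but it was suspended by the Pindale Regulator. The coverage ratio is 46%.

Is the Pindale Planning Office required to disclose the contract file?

Yes — the Pindale Planning Office must disclose the contract file.

Exception (a) requires that the agency holds a current Schedule 4 Registration from the Pindale Regulator; but no current Schedule 4 Registration is held, so (a) is unavailable.
Exception (b)'s conditions are all satisfied: the contract file contains personal medical information; the contract file is an unadopted draft. Turning to paragraphs (f)–(g): (f) operates against (b): a current Standing Waiver is held. (g) does not operate here (the compliance score is 67 points, not less than 63 points), so (f) stands. So (b) is unavailable.
Exception (c): a written security-exemption finding has been issued; the coverage ratio is 46%, under the 48% limit — every condition holds. Turning to paragraphs (h)–(l): (h) operates against (c): a current Standing Notice is held. (i) would limit (h) — Beatrix is the subject of the contract file — but (j) sets (i) aside: (j) operates against (i): the registered capacity is 2,780 units, less than the 3,400 units limit. (k) is not engaged (the record's age is 22 years, short of 23 years), so (j) stands. Exception (c) does not apply.
Exception (d) requires that the agency holds a current Standing Certificate from the Pindale Regulator; but the Standing Certificate is not current, so (d) is unavailable.
All of (e)'s requirements are met (the contract file names a confidential informant; the contract file is privileged). But: (m) operates against (e): a current Tier 3 Approval is held. So (e) is unavailable.
No exception displaces § 5.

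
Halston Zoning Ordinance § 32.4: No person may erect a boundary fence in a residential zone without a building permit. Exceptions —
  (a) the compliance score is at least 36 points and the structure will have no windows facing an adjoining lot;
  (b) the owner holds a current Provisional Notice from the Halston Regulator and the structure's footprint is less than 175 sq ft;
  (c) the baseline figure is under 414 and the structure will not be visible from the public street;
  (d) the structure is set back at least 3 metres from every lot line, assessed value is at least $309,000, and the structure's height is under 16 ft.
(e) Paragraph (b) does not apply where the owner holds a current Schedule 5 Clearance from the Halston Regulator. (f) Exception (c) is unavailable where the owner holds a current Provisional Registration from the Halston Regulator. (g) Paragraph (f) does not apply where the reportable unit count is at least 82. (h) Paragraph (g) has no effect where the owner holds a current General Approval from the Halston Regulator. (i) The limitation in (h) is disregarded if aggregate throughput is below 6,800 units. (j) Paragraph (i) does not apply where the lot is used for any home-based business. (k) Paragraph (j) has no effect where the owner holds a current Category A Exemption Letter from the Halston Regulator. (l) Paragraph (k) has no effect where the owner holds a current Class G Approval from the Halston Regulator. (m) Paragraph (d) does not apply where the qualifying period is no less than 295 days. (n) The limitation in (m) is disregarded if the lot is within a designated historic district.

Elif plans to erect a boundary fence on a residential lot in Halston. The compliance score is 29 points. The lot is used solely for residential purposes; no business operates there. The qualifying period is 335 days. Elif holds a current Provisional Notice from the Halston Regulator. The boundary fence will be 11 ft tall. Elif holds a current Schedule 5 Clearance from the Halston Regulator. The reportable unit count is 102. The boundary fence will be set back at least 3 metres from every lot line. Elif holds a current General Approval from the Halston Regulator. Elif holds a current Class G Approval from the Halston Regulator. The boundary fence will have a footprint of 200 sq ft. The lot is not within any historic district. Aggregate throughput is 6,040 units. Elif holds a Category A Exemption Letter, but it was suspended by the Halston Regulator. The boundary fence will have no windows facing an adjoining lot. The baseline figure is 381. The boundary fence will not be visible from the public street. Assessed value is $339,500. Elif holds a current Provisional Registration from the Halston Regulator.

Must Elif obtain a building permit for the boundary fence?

Exception (a) fails — the compliance score is 29 points, short of 36 points.
Exception (b) does not apply: the structure's footprint is 200 sq ft, not less than 175 sq ft.
Exception (c)'s conditions are all satisfied: the baseline figure is 381, under the 414 limit; the structure will not be visible from the street. Under paragraphs (f)–(l): (f) operates (a current Provisional Registration is held), but is itself disapplied by (g): (g) is triggered — the reportable unit count is 102, meeting the 82 threshold. (h) is triggered (a current General Approval is held), but yields to (i): (i) operates — aggregate throughput is 6,040 units, below the 6,800 units limit. (j) is inapplicable (the lot is solely residential), so (i) stands. (c) remains available.
All of (d)'s requirements are met (the setback is at least 3 m on every side; assessed value is $339,500, meeting the $309,000 threshold; the structure's height is 11 ft, under the 16 ft limit). However, paragraphs (m)–(n) must be considered: (m) is triggered — the qualifying period is 335 days, meeting the 295 days threshold. (n) does not operate here (the lot is not in a historic district), so (m) stands. Exception (d) does not apply.

No — exception (c) applies; Elif does not need a building permit.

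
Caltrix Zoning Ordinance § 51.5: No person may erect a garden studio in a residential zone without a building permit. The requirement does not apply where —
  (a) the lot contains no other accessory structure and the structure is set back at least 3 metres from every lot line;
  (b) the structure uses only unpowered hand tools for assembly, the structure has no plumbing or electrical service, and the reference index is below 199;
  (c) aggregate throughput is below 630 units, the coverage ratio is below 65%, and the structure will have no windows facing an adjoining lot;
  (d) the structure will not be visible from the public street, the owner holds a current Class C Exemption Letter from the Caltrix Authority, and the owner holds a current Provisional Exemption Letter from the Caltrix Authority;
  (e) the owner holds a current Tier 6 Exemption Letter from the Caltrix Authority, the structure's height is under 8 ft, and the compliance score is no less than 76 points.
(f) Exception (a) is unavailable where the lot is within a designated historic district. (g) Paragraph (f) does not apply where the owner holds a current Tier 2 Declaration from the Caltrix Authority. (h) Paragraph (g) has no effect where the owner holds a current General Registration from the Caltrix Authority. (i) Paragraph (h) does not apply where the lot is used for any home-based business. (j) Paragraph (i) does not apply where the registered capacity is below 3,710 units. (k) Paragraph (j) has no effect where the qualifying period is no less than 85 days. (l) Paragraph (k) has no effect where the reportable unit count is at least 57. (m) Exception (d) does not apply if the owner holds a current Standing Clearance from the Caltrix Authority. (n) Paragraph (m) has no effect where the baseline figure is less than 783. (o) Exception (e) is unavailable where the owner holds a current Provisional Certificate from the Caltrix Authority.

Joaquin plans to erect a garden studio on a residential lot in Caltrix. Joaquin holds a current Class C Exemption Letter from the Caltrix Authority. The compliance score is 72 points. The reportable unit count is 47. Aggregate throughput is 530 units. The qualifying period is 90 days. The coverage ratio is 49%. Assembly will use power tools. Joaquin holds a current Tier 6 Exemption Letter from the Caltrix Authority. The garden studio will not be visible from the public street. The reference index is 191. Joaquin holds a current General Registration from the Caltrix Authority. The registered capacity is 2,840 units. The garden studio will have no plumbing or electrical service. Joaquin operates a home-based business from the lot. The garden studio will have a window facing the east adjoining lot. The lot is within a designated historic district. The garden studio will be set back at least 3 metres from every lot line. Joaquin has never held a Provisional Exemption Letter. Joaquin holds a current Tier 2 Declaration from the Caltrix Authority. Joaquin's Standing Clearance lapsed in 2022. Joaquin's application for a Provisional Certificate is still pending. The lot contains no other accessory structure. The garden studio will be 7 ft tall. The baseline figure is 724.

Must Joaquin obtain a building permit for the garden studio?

All of (a)'s requirements are met (the lot has no other accessory structure; the setback is at least 3 m on every side). As to paragraphs (f)–(l): (f) would limit (a) — the lot is in a historic district — but (g) sets (f) aside: (g) operates against (f): a current Tier 2 Declaration is held. (h) would limit (g) — a current General Registration is held — but (i) sets (h) aside: (i) operates against (h): a home-based business operates on the lot. (j) operates (the registered capacity is 2,840 units, below the 3,710 units limit), but is set aside by (k): (k) operates against (j): the qualifying period is 90 days, meeting the 85 days threshold. (l), which would lift (k), is not triggered — the reportable unit count is 47, short of 57. Exception (a) stands.
Exception (b) requires that the structure uses only unpowered hand tools for assembly; but assembly uses power tools, so (b) is unavailable.
Exception (c) does not apply: a window faces an adjoining lot.
Exception (d) requires that the owner holds a current Provisional Exemption Letter from the Caltrix Authority; but no current Provisional Exemption Letter is held, so (d) is unavailable.
Exception (e) fails — the compliance score is 72 points, short of 76 points.

No — exception (a) applies; Joaquin does not need a building permit.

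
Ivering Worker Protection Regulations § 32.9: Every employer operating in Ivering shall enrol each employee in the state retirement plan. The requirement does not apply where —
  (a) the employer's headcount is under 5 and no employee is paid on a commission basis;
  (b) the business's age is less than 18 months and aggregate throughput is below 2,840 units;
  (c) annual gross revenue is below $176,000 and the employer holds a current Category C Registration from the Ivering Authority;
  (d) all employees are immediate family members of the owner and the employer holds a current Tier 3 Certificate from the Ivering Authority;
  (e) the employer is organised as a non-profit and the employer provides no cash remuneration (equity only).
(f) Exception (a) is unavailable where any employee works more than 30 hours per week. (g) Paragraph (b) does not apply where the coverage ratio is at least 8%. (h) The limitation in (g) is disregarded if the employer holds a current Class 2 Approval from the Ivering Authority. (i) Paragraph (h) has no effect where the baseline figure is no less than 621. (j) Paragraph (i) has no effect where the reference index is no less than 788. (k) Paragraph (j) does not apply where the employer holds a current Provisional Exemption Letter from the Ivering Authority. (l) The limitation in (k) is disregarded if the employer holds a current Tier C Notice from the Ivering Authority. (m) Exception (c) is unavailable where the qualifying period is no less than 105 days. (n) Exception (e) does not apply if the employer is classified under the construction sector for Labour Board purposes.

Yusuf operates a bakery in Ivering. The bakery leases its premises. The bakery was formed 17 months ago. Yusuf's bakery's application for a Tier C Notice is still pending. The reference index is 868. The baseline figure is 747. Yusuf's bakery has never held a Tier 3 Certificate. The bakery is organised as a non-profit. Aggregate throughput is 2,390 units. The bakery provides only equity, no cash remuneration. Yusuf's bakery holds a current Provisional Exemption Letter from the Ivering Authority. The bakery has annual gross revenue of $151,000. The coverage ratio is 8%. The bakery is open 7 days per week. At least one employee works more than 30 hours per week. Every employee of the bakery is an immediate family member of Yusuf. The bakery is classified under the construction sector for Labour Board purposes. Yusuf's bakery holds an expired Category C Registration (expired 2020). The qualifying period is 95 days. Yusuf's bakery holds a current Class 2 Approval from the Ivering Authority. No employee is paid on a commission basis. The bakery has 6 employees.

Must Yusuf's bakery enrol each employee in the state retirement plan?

Yes — Yusuf's bakery must enrol each employee in the state retirement plan.

Exception (a) requires that the employer's headcount is under 5; but the employer's headcount is 6, not under 5, so (a) is unavailable.
Exception (b): the business's age is 17 months, less than the 18 months limit; aggregate throughput is 2,390 units, below the 2,840 units limit — every condition holds. But applying paragraphs (g)–(l): (g) operates — the coverage ratio is 8%, meeting the 8% threshold. (h) would limit (g) — a current Class 2 Approval is held — but (i) sets (h) aside: (i) operates against (h): the baseline figure is 747, meeting the 621 threshold. (j) is engaged (the reference index is 868, meeting the 788 threshold), but is displaced by (k): (k) is triggered — a current Provisional Exemption Letter is held. (l) is not engaged (the Tier C Notice is not current), so (k) stands. So (b) is unavailable.
Exception (c) fails — the Category C Registration is not current.
Exception (d) does not apply: no current Tier 3 Certificate is held.
Exception (e) is satisfied on its face — the employer is a non-profit; remuneration is equity-only. Turning to paragraph (n): (n) applies — the bakery is classified under the construction sector. Exception (e) does not apply.
No exception displaces § 32.9.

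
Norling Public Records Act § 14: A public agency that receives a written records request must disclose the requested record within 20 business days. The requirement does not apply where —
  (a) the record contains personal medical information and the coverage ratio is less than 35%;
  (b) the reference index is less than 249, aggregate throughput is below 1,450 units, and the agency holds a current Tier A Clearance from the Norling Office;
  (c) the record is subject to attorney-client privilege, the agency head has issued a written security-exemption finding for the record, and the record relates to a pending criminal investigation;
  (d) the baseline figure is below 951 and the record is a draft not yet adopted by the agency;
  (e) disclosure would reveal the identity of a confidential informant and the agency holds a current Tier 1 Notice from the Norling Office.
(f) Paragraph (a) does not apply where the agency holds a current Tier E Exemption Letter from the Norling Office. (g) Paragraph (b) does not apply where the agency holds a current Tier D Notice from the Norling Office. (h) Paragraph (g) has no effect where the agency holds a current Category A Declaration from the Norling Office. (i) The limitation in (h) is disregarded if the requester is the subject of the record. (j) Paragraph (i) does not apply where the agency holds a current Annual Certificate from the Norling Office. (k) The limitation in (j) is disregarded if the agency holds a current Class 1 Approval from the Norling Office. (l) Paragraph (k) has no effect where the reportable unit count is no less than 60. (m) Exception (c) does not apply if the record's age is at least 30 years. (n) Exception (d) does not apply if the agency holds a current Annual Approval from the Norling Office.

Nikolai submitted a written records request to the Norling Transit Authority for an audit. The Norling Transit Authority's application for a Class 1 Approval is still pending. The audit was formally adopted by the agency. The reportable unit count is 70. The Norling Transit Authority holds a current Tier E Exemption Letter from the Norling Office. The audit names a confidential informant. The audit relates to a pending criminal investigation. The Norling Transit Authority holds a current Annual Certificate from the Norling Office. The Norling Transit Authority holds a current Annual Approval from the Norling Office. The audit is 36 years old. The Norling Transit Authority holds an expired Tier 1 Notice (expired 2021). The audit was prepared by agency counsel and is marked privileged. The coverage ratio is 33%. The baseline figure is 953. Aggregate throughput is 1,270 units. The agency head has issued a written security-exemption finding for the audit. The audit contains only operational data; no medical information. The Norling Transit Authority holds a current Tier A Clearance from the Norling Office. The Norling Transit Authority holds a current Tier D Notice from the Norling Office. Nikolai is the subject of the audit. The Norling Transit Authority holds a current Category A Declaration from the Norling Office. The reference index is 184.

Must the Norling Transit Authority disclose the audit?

No — exception (b) applies; the Norling Transit Authority is not required to disclose the audit.

Exception (a) does not apply: the audit contains only operational data.
Exception (b): the reference index is 184, less than the 249 limit; aggregate throughput is 1,270 units, below the 1,450 units limit; a current Tier A Clearance is held — every condition holds. As to paragraphs (g)–(l): (g) would limit (b) — a current Tier D Notice is held — but (h) sets (g) aside: (h) operates against (g): a current Category A Declaration is held. (i) would limit (h) — Nikolai is the subject of the audit — but (j) sets (i) aside: (j) operates against (i): a current Annual Certificate is held. (k) is inapplicable (there is no Class 1 Approval in force), so (j) stands. Exception (b) stands.
Exception (c): the audit is privileged; a written security-exemption finding has been issued; the audit relates to a pending investigation — every condition holds. But: (m) operates against (c): the record's age is 36 years, meeting the 30 years threshold. So (c) is unavailable.
Exception (d) requires that the baseline figure is below 951; but the baseline figure is 953, not below 951, so (d) is unavailable.
Exception (e) does not apply: the Tier 1 Notice is not current.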